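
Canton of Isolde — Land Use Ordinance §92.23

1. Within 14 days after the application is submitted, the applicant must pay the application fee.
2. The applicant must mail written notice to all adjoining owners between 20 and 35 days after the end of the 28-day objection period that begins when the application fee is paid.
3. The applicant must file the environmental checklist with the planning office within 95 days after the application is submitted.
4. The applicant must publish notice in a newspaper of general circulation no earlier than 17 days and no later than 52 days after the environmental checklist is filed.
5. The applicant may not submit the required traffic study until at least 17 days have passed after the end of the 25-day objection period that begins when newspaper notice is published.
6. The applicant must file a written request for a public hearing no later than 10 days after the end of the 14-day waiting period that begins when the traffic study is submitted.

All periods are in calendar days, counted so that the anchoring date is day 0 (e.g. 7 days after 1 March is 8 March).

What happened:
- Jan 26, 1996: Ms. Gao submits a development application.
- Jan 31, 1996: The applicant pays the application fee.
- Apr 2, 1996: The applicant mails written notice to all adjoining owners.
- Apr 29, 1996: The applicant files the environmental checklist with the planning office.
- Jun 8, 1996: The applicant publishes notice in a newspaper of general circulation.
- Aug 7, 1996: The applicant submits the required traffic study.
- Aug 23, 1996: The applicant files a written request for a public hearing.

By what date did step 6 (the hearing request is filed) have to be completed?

Aug 31, 1996

The traffic study is submitted on Aug 7, 1996; the 14-day waiting period therefore ends Aug 21, 1996, and step 6 runs from that date. 10 days after Aug 21, 1996 is Aug 31, 1996.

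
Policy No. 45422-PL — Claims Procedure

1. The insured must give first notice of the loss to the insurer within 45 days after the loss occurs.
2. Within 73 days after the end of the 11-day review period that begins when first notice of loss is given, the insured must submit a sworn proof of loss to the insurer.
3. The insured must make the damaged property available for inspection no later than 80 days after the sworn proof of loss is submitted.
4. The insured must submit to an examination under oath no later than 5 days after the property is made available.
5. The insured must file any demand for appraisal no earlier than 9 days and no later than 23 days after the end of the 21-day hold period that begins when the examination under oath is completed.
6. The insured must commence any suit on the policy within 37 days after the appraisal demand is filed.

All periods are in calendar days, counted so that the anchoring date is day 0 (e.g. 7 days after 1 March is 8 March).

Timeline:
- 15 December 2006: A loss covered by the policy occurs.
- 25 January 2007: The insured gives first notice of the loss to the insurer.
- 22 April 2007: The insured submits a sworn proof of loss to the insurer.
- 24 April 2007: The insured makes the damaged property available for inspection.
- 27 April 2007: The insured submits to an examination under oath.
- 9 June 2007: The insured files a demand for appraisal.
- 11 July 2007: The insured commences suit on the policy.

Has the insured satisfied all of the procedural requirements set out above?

(1) due by 15 December 2006 + 45 days = 29 January 2007; done 25 January 2007 — timely.
(2) due by 5 February 2007 + 73 days = 19 April 2007; not done until 22 April 2007, 3 days after the deadline.

No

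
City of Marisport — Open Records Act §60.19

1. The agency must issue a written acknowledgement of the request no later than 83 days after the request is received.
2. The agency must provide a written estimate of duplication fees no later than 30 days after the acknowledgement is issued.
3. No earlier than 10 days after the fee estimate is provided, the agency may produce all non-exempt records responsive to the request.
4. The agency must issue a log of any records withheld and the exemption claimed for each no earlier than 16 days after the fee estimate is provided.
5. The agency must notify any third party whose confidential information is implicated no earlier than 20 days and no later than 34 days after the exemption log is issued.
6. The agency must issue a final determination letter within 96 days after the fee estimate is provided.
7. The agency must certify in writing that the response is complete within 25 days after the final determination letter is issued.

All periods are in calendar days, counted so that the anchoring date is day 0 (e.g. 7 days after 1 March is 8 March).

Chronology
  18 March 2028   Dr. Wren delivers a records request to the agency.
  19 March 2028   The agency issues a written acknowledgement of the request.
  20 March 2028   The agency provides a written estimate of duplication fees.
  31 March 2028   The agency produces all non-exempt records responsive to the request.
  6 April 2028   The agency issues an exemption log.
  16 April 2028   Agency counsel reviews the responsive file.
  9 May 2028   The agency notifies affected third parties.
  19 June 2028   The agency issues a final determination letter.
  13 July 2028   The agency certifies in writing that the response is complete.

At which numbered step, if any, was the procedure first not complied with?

Step 1: 83 days after 18 March 2028 (when the request is received) is 9 June 2028; 19 March 2028 is within that limit.
Step 2: 30 days after 19 March 2028 (when the acknowledgement is issued) is 18 April 2028; completed 20 March 2028, before the deadline.
Step 3: the earliest permitted date is 10 days after 20 March 2028 (when the fee estimate is provided), i.e. 30 March 2028; done 31 March 2028 — permitted.
Step 4: the earliest permitted date is 16 days after 20 March 2028 (when the fee estimate is provided), i.e. 5 April 2028; done 6 April 2028, after the minimum wait.
Step 5: the window is 20–34 days after 6 April 2028 (when the exemption log is issued), so 26 April 2028 through 10 May 2028; done 9 May 2028, which is between those dates.
Step 6: 96 days after 20 March 2028 (when the fee estimate is provided) is 24 June 2028; 19 June 2028 is within that limit.
Step 7: 25 days after 19 June 2028 (when the final determination letter is issued) is 14 July 2028; 13 July 2028 is within that limit.

None — every step was satisfied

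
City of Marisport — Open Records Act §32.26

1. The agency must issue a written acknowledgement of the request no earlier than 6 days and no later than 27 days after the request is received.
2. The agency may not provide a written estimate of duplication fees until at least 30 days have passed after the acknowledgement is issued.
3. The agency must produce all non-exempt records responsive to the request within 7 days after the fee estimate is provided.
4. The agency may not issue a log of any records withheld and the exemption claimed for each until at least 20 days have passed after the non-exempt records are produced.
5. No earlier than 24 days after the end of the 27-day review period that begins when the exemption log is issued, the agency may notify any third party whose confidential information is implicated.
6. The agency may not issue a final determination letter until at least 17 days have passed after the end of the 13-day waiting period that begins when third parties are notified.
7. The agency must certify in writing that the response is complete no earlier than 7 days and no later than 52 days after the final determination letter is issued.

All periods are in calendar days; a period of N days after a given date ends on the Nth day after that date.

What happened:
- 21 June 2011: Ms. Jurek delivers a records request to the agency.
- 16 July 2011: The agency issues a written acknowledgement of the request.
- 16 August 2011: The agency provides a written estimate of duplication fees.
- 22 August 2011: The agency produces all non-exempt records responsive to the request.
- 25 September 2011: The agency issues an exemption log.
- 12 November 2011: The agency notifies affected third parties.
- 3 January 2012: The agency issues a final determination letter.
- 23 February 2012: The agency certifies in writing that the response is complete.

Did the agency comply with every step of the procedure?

No

Step 1: the window is 6–27 days after 21 June 2011 (when the request is received), so 27 June 2011 through 18 July 2011; 16 July 2011 falls inside that range.
Step 2: the earliest permitted date is 30 days after 16 July 2011 (when the acknowledgement is issued), i.e. 15 August 2011; done 16 August 2011 — permitted.
Step 3: 7 days after 16 August 2011 (when the fee estimate is provided) is 23 August 2011; 22 August 2011 is within that limit.
Step 4: the earliest permitted date is 20 days after 22 August 2011 (when the non-exempt records are produced), i.e. 11 September 2011; done 25 September 2011, after the minimum wait.
Step 5: the earliest permitted date is 24 days after 22 October 2011 (end of the 27-day review period, which began when the exemption log is issued on 25 September 2011), i.e. 15 November 2011; acted on 12 November 2011, 3 days prematurely.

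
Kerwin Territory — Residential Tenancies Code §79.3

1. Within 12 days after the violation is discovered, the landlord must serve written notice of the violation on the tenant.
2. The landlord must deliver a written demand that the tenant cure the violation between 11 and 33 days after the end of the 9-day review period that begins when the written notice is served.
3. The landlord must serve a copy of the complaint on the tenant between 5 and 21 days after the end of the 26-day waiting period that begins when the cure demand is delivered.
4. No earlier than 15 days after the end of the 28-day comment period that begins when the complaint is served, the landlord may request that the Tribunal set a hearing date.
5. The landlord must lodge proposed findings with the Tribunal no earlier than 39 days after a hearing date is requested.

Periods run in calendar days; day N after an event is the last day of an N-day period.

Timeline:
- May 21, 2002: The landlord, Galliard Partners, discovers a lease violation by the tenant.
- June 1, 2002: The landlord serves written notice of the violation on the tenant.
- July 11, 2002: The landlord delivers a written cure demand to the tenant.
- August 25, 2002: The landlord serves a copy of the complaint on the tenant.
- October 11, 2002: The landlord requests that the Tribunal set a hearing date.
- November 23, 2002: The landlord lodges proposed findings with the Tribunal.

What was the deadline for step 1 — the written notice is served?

Step 1 runs from May 21, 2002, when the violation is discovered. 12 days after May 21, 2002 is June 2, 2002.

June 2, 2002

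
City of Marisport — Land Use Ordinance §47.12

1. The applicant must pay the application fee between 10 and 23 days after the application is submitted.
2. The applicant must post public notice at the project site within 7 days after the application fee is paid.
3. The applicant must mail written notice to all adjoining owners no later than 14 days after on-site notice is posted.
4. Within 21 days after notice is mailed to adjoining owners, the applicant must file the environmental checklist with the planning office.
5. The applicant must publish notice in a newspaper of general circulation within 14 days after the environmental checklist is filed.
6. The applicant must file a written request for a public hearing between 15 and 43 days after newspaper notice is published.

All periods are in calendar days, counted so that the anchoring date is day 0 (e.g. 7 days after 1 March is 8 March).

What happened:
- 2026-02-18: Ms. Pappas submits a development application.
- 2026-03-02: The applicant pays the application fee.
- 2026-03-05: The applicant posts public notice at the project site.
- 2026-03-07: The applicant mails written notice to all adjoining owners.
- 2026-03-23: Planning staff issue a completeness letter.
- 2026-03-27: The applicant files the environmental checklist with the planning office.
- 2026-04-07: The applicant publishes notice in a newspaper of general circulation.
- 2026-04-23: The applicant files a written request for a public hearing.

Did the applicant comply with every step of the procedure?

Yes

(1) the permitted window runs from 2026-02-18 + 10 = 2026-02-28 to 2026-02-18 + 23 = 2026-03-13; done 2026-03-02 — within the window.
(2) due by 2026-03-02 + 7 days = 2026-03-09; completed 2026-03-05, before the deadline.
(3) due by 2026-03-05 + 14 days = 2026-03-19; 2026-03-07 is within that limit.
(4) due by 2026-03-07 + 21 days = 2026-03-28; 2026-03-27 is within that limit.
(5) due by 2026-03-27 + 14 days = 2026-04-10; 2026-04-07 is within that limit.
(6) the permitted window runs from 2026-04-07 + 15 = 2026-04-22 to 2026-04-07 + 43 = 2026-05-20; 2026-04-23 falls inside that range.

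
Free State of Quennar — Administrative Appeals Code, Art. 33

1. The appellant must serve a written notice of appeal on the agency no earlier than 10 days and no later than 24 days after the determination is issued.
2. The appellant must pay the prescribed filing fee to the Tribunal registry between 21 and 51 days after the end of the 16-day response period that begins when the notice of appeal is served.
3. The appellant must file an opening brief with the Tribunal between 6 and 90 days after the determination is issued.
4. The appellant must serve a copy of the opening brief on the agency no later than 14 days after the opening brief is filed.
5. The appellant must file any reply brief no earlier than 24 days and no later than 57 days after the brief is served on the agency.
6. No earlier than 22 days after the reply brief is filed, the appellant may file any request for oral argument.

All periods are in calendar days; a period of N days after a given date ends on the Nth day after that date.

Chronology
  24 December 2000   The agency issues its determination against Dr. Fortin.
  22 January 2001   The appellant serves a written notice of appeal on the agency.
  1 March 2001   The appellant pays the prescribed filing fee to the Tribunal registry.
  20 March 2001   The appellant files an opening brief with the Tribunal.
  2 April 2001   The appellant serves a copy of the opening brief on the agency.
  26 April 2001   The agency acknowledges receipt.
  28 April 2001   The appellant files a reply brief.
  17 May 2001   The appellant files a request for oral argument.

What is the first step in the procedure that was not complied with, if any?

Step 1 — 10 and 24 days from 24 December 2000 (when the determination is issued) are 3 January 2001 and 17 January 2001 respectively; 22 January 2001 is 5 days past the end of the window.

Step 1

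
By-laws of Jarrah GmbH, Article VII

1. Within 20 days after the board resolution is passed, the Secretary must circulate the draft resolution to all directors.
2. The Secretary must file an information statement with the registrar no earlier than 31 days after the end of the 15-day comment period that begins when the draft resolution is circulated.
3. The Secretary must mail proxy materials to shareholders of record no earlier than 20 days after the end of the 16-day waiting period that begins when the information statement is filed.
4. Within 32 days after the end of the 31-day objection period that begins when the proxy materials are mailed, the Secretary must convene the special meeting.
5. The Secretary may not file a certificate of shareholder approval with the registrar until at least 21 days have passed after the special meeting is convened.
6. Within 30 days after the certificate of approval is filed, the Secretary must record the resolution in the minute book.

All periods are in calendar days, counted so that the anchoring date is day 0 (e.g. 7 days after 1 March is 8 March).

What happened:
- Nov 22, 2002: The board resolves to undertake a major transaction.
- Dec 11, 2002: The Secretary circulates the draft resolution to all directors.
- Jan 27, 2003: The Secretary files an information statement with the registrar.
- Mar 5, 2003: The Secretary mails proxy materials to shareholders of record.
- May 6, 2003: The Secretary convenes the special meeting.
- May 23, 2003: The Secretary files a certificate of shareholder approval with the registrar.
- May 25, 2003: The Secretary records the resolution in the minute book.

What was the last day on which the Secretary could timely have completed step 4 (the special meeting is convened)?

May 7, 2003

The proxy materials are mailed on Mar 5, 2003; the 31-day objection period therefore ends Apr 5, 2003, and step 4 runs from that date. 32 days after Apr 5, 2003 is May 7, 2003.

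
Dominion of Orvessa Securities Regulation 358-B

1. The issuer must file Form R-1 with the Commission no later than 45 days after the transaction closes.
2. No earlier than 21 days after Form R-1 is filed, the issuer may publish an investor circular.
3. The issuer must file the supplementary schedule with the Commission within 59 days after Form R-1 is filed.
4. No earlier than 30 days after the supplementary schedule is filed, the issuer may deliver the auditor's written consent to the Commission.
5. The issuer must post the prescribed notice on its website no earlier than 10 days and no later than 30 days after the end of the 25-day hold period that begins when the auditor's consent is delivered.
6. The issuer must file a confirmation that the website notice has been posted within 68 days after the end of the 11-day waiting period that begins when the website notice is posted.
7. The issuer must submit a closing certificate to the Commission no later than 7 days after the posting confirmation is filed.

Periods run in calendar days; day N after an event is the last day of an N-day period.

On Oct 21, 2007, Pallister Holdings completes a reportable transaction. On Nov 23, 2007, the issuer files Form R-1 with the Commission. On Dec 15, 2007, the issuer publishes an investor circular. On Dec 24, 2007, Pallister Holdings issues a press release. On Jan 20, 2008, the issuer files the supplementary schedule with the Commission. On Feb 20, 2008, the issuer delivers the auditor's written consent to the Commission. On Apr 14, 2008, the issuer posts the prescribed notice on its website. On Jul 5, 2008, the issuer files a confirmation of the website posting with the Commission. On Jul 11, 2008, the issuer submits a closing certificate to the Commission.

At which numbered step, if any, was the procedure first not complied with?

Step 1 — counting 45 days from Oct 21, 2007 (when the transaction closes) gives a deadline of Dec 5, 2007; done Nov 23, 2007 — timely.
Step 2 — must wait 21 days from Nov 23, 2007 (when Form R-1 is filed), so not before Dec 14, 2007; done Dec 15, 2007, after the minimum wait.
Step 3 — counting 59 days from Nov 23, 2007 (when Form R-1 is filed) gives a deadline of Jan 21, 2008; completed Jan 20, 2008, before the deadline.
Step 4 — must wait 30 days from Jan 20, 2008 (when the supplementary schedule is filed), so not before Feb 19, 2008; done Feb 20, 2008 — permitted.
Step 5 — 10 and 30 days from Mar 16, 2008 (end of the 25-day hold period, which began when the auditor's consent is delivered on Feb 20, 2008) are Mar 26, 2008 and Apr 15, 2008 respectively; done Apr 14, 2008, which is between those dates.
Step 6 — counting 68 days from Apr 25, 2008 (end of the 11-day waiting period, which began when the website notice is posted on Apr 14, 2008) gives a deadline of Jul 2, 2008; Jul 5, 2008 misses that deadline by 3 days.
The procedure was therefore not followed at step 6.

Step 6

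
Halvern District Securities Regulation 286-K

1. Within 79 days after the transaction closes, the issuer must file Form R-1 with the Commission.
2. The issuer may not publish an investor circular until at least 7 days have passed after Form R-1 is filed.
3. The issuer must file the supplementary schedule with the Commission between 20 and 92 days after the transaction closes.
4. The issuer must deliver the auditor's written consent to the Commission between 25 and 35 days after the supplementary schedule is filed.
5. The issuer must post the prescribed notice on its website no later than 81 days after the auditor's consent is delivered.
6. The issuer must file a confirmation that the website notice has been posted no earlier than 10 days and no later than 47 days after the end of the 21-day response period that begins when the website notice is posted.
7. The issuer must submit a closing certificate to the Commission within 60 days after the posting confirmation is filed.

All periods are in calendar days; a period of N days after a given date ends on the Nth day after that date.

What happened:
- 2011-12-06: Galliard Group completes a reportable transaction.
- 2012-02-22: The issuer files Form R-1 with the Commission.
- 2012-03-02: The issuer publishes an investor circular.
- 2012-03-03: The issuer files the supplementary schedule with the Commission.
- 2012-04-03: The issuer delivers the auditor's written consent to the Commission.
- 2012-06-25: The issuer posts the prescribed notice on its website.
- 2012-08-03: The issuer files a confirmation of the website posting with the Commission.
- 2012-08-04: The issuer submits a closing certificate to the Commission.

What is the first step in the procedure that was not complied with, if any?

Step 1: 79 days after 2011-12-06 (when the transaction closes) is 2012-02-23; completed 2012-02-22, before the deadline.
Step 2: the earliest permitted date is 7 days after 2012-02-22 (when Form R-1 is filed), i.e. 2012-02-29; 2012-03-02 is on or after that date.
Step 3: the window is 20–92 days after 2011-12-06 (when the transaction closes), so 2011-12-26 through 2012-03-07; done 2012-03-03 — within the window.
Step 4: the window is 25–35 days after 2012-03-03 (when the supplementary schedule is filed), so 2012-03-28 through 2012-04-07; done 2012-04-03, which is between those dates.
Step 5: 81 days after 2012-04-03 (when the auditor's consent is delivered) is 2012-06-23; 2012-06-25 misses that deadline by 2 days.
That is the first point of non-compliance.

Step 5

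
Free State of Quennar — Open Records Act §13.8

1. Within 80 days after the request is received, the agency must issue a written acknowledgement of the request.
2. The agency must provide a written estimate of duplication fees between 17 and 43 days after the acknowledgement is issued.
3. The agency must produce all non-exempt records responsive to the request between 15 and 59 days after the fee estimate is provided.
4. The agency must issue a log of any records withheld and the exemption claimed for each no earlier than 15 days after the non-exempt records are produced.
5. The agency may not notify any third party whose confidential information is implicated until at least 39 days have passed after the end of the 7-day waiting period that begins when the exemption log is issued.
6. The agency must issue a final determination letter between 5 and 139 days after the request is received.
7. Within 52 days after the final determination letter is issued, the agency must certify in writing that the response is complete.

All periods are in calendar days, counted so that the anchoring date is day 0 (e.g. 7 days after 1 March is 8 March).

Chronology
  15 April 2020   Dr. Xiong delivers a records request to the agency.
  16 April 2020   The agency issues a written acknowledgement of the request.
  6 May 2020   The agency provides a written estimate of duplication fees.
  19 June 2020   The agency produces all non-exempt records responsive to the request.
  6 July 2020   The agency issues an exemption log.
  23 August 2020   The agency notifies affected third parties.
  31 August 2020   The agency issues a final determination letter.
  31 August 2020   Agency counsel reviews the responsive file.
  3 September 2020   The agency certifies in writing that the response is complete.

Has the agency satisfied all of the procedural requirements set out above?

Step 1: 80 days after 15 April 2020 (when the request is received) is 4 July 2020; done 16 April 2020 — timely.
Step 2: the window is 17–43 days after 16 April 2020 (when the acknowledgement is issued), so 3 May 2020 through 29 May 2020; done 6 May 2020, which is between those dates.
Step 3: the window is 15–59 days after 6 May 2020 (when the fee estimate is provided), so 21 May 2020 through 4 July 2020; done 19 June 2020 — within the window.
Step 4: the earliest permitted date is 15 days after 19 June 2020 (when the non-exempt records are produced), i.e. 4 July 2020; 6 July 2020 is on or after that date.
Step 5: the earliest permitted date is 39 days after 13 July 2020 (end of the 7-day waiting period, which began when the exemption log is issued on 6 July 2020), i.e. 21 August 2020; 23 August 2020 is on or after that date.
Step 6: the window is 5–139 days after 15 April 2020 (when the request is received), so 20 April 2020 through 1 September 2020; done 31 August 2020 — within the window.
Step 7: 52 days after 31 August 2020 (when the final determination letter is issued) is 22 October 2020; 3 September 2020 is within that limit.

Yes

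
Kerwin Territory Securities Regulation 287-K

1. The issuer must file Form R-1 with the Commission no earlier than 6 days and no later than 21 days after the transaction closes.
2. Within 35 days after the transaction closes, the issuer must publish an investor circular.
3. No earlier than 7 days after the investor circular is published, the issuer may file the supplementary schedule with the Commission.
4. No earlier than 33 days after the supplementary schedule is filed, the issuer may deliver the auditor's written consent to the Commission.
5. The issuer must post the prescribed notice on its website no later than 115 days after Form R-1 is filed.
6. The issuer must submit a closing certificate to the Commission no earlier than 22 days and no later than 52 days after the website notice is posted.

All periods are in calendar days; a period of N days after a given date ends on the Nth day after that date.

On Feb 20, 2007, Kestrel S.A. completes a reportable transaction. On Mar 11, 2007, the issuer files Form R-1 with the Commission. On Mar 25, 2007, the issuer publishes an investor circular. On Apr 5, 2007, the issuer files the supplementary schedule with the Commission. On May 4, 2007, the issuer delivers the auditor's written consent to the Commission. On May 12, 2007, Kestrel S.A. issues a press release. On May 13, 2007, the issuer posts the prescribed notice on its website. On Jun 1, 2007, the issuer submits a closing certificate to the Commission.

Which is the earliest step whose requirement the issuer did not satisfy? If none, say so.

Step 1: the window is 6–21 days after Feb 20, 2007 (when the transaction closes), so Feb 26, 2007 through Mar 13, 2007; done Mar 11, 2007 — within the window.
Step 2: 35 days after Feb 20, 2007 (when the transaction closes) is Mar 27, 2007; Mar 25, 2007 is within that limit.
Step 3: the earliest permitted date is 7 days after Mar 25, 2007 (when the investor circular is published), i.e. Apr 1, 2007; done Apr 5, 2007 — permitted.
Step 4: the earliest permitted date is 33 days after Apr 5, 2007 (when the supplementary schedule is filed), i.e. May 8, 2007; done May 4, 2007 — 4 days too early.
No need to go further; step 4 was not satisfied.

Step 4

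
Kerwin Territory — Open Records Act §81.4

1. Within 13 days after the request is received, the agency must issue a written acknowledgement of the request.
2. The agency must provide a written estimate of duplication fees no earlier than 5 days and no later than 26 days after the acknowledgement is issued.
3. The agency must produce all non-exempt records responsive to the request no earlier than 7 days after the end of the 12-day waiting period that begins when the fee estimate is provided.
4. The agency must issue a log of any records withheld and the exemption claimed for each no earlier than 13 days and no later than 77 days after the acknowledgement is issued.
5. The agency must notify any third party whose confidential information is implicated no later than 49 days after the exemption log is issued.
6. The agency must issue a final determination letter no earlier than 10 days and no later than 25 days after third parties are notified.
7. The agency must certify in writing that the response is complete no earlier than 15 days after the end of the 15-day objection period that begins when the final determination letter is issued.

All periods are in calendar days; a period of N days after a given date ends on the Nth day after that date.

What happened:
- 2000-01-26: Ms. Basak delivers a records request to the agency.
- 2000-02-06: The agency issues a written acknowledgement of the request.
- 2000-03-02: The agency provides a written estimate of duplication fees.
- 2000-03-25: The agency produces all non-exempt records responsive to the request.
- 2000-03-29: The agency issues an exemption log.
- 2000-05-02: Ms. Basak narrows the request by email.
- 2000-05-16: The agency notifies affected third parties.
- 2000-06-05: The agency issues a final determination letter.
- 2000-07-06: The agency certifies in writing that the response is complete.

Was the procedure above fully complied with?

Step 1: 13 days after 2000-01-26 (when the request is received) is 2000-02-08; 2000-02-06 is within that limit.
Step 2: the window is 5–26 days after 2000-02-06 (when the acknowledgement is issued), so 2000-02-11 through 2000-03-03; 2000-03-02 falls inside that range.
Step 3: the earliest permitted date is 7 days after 2000-03-14 (end of the 12-day waiting period, which began when the fee estimate is provided on 2000-03-02), i.e. 2000-03-21; 2000-03-25 is on or after that date.
Step 4: the window is 13–77 days after 2000-02-06 (when the acknowledgement is issued), so 2000-02-19 through 2000-04-23; done 2000-03-29 — within the window.
Step 5: 49 days after 2000-03-29 (when the exemption log is issued) is 2000-05-17; 2000-05-16 is within that limit.
Step 6: the window is 10–25 days after 2000-05-16 (when third parties are notified), so 2000-05-26 through 2000-06-10; 2000-06-05 falls inside that range.
Step 7: the earliest permitted date is 15 days after 2000-06-20 (end of the 15-day objection period, which began when the final determination letter is issued on 2000-06-05), i.e. 2000-07-05; 2000-07-06 is on or after that date.

Yes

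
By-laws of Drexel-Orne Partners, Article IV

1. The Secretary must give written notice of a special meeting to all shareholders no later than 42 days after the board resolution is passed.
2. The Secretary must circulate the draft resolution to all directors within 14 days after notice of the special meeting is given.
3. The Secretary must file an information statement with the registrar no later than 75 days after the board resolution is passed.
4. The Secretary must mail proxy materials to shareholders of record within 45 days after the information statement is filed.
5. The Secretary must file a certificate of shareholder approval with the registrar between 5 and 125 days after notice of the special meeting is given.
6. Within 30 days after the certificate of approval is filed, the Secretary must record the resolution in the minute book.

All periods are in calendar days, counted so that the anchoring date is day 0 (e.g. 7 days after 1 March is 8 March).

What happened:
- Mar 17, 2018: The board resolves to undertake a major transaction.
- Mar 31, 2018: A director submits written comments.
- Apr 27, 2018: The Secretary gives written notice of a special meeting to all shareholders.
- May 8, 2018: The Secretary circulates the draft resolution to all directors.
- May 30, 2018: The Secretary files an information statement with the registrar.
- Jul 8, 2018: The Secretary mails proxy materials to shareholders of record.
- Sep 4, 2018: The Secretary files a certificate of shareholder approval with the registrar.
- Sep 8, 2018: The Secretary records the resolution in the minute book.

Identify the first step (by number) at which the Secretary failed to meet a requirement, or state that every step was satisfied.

Step 5

(1) due by Mar 17, 2018 + 42 days = Apr 28, 2018; completed Apr 27, 2018, before the deadline.
(2) due by Apr 27, 2018 + 14 days = May 11, 2018; completed May 8, 2018, before the deadline.
(3) due by Mar 17, 2018 + 75 days = May 31, 2018; done May 30, 2018 — timely.
(4) due by May 30, 2018 + 45 days = Jul 14, 2018; completed Jul 8, 2018, before the deadline.
(5) the permitted window runs from Apr 27, 2018 + 5 = May 2, 2018 to Apr 27, 2018 + 125 = Aug 30, 2018; Sep 4, 2018 is 5 days past the end of the window.
The procedure was therefore not followed at step 5.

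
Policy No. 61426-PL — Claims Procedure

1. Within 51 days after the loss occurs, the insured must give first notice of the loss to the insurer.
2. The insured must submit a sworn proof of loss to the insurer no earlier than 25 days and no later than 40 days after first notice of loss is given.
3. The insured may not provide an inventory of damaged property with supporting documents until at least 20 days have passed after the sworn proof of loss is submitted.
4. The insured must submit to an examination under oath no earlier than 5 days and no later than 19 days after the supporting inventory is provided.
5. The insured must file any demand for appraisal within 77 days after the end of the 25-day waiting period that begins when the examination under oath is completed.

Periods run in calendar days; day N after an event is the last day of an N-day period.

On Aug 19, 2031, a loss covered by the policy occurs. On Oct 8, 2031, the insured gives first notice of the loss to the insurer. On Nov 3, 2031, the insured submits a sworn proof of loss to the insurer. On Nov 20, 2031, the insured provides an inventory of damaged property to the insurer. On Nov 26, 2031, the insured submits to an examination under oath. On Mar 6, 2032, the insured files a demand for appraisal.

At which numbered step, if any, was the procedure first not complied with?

Step 3

Step 1: 51 days after Aug 19, 2031 (when the loss occurs) is Oct 9, 2031; done Oct 8, 2031 — timely.
Step 2: the window is 25–40 days after Oct 8, 2031 (when first notice of loss is given), so Nov 2, 2031 through Nov 17, 2031; done Nov 3, 2031 — within the window.
Step 3: the earliest permitted date is 20 days after Nov 3, 2031 (when the sworn proof of loss is submitted), i.e. Nov 23, 2031; done Nov 20, 2031 — 3 days too early.
The procedure was therefore not followed at step 3.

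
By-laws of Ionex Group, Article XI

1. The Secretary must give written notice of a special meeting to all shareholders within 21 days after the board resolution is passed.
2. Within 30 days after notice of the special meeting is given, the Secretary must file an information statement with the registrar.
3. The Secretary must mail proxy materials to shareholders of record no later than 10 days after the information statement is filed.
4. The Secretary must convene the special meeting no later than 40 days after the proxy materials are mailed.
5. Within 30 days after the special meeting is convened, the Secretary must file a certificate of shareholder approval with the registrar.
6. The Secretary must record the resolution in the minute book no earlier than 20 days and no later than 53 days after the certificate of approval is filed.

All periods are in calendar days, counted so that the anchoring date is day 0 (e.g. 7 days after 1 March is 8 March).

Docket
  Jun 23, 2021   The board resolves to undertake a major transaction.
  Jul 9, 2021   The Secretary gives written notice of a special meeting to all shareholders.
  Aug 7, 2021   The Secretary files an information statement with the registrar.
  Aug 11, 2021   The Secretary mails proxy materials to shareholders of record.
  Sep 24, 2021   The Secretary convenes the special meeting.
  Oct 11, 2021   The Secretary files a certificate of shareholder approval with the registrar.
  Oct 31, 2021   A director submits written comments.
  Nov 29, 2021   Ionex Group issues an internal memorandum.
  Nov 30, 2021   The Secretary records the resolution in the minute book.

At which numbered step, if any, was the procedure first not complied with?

(1) due by Jun 23, 2021 + 21 days = Jul 14, 2021; done Jul 9, 2021 — timely.
(2) due by Jul 9, 2021 + 30 days = Aug 8, 2021; completed Aug 7, 2021, before the deadline.
(3) due by Aug 7, 2021 + 10 days = Aug 17, 2021; completed Aug 11, 2021, before the deadline.
(4) due by Aug 11, 2021 + 40 days = Sep 20, 2021; done Sep 24, 2021 — 4 days late.
The procedure was therefore not followed at step 4.

Step 4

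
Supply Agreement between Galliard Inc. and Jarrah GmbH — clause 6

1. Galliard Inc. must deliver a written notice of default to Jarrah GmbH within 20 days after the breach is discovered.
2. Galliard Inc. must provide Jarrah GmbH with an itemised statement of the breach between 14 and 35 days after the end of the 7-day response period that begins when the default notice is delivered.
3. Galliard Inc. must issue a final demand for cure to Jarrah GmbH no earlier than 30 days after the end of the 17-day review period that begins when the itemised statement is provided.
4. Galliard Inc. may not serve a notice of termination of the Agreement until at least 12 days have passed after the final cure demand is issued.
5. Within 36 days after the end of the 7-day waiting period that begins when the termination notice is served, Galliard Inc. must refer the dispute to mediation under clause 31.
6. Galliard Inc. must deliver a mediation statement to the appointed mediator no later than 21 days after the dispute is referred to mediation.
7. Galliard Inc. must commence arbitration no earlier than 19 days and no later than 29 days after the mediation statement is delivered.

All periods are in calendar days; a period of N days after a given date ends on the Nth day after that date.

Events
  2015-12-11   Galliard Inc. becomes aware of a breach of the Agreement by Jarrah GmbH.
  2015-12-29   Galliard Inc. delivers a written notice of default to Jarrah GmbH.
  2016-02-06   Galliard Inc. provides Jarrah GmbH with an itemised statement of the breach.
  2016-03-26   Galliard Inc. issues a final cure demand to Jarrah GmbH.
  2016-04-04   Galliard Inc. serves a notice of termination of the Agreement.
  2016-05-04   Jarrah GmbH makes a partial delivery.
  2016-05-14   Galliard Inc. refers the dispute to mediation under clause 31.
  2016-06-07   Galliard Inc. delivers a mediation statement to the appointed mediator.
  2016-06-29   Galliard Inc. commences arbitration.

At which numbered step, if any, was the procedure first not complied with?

Step 4

Step 1 — counting 20 days from 2015-12-11 (when the breach is discovered) gives a deadline of 2015-12-31; 2015-12-29 is within that limit.
Step 2 — 14 and 35 days from 2016-01-05 (end of the 7-day response period, which began when the default notice is delivered on 2015-12-29) are 2016-01-19 and 2016-02-09 respectively; done 2016-02-06, which is between those dates.
Step 3 — must wait 30 days from 2016-02-23 (end of the 17-day review period, which began when the itemised statement is provided on 2016-02-06), so not before 2016-03-24; done 2016-03-26, after the minimum wait.
Step 4 — must wait 12 days from 2016-03-26 (when the final cure demand is issued), so not before 2016-04-07; done 2016-04-04 — 3 days too early.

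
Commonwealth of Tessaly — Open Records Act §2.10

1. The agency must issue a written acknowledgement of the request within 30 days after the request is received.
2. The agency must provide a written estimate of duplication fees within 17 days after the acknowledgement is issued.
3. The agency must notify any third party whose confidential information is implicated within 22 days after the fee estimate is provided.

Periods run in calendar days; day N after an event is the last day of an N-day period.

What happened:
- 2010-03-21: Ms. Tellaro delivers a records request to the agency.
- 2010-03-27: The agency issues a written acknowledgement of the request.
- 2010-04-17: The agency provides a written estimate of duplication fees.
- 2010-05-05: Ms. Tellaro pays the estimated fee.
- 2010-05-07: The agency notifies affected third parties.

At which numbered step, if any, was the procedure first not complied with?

Step 2

Step 1 — counting 30 days from 2010-03-21 (when the request is received) gives a deadline of 2010-04-20; completed 2010-03-27, before the deadline.
Step 2 — counting 17 days from 2010-03-27 (when the acknowledgement is issued) gives a deadline of 2010-04-13; 2010-04-17 misses that deadline by 4 days.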